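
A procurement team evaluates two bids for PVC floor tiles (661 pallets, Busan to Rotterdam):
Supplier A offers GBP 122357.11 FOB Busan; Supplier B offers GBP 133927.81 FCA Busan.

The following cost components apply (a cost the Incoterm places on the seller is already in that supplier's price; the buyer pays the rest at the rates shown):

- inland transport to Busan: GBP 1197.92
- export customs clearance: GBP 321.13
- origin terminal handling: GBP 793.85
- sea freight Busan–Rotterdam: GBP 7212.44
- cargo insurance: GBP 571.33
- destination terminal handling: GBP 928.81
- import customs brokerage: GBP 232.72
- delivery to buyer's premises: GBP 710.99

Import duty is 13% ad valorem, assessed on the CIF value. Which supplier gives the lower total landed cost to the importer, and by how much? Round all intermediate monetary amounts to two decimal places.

Supplier A (FOB):
CIF value = FOB price + freight + insurance = 122357.11 + 7212.44 + 571.33 = 130140.88
Import duty = 130140.88 × 13% = 16918.31
Buyer bears (A): 7212.44 + 571.33 + 928.81 + 232.72 + 710.99 = 9656.29
Landed cost (A) = invoice 122357.11 + 9656.29 + duty 16918.31 = 148931.71
Supplier B (FCA):
CIF value = FCA price + origin terminal + freight + insurance = 133927.81 + 793.85 + 7212.44 + 571.33 = 142505.43
Import duty = 142505.43 × 13% = 18525.71
Buyer bears (B): 793.85 + 7212.44 + 571.33 + 928.81 + 232.72 + 710.99 = 10450.14
Landed cost (B) = invoice 133927.81 + 10450.14 + duty 18525.71 = 162903.66
Difference = |148931.71 − 162903.66| = 13971.95

Supplier A is cheaper by GBP 13971.95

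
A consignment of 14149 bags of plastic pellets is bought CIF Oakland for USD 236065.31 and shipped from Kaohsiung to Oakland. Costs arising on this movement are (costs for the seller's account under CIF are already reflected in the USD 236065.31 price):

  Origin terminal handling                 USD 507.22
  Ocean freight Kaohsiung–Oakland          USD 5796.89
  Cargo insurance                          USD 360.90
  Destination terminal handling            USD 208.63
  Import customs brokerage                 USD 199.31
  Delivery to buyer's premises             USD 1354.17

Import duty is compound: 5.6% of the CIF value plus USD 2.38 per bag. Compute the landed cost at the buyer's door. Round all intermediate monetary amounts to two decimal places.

CIF: the seller pays costs through ocean freight and marine insurance to the destination port.
Already in the invoice (seller's account under CIF): origin terminal, freight, insurance — exclude.
The CIF price already equals the CIF value: 236065.31
Ad valorem component: 236065.31 × 5.6% = 13219.66
Specific component: 14149 × 2.38 = 33674.62
Import duty = 13219.66 + 33674.62 = 46894.28
Buyer bears: destination terminal 208.63 + brokerage 199.31 + delivery 1354.17 + duty 46894.28 = 48656.39
Landed cost = invoice 236065.31 + 48656.39 = 284721.70

Total landed cost: USD 284721.70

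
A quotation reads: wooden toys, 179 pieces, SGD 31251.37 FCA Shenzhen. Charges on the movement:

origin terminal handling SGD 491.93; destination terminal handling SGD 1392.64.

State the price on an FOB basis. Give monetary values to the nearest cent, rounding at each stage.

Not relevant to the conversion: destination terminal — on the buyer under both terms; not part of either seller's price.
From FCA to FOB, the seller additionally bears: origin terminal.
FOB price = 31251.37 + 491.93 = 31743.30

FOB price: SGD 31743.30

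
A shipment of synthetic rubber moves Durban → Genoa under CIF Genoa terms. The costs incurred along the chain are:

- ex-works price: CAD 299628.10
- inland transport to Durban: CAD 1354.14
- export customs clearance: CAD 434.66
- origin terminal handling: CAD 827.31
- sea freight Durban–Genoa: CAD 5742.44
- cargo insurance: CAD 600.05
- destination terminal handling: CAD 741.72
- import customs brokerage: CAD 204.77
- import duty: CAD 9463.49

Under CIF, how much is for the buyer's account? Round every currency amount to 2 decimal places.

Buyer's account: CAD 10409.98

CIF: the seller pays costs through ocean freight and marine insurance to the destination port.
Seller's account: goods 299628.10 + inland to port 1354.14 + export clearance 434.66 + origin terminal 827.31 + freight 5742.44 + insurance 600.05 = 308586.70
Buyer's account: destination terminal 741.72 + brokerage 204.77 + duty 9463.49 = 10409.98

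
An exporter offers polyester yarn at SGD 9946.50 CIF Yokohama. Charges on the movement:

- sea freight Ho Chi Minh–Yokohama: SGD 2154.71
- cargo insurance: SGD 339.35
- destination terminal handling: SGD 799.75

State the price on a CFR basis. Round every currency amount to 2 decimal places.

CFR price: SGD 9607.15

Not relevant to the conversion: freight — on the seller under both CIF and CFR; already in the CIF price and stays in the CFR price. destination terminal — on the buyer under both terms; not part of either seller's price.
From CIF to CFR, the seller no longer bears: insurance.
CFR price = 9946.50 − 339.35 = 9607.15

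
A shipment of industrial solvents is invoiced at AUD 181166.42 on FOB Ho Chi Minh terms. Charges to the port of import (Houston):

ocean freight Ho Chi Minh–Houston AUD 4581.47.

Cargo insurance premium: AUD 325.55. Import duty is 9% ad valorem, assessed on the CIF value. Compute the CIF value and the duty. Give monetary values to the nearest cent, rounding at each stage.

CIF value: AUD 186073.44; import duty: AUD 16746.61

CIF = FOB price + freight + insurance
CIF = 181166.42 + 4581.47 + 325.55 = 186073.44
Import duty = 186073.44 × 9% = 16746.61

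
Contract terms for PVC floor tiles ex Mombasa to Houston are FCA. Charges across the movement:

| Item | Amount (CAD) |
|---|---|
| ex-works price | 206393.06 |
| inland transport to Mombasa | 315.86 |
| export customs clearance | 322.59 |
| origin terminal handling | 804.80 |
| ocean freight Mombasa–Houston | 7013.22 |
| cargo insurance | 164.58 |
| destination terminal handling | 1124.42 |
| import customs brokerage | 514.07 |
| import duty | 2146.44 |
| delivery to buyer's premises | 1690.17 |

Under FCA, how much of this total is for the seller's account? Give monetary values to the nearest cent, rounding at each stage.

FCA: the seller delivers export-cleared goods to the carrier; the buyer bears costs from that point.
Seller's account: goods 206393.06 + inland to port 315.86 + export clearance 322.59 = 207031.51
Buyer's account: origin terminal 804.80 + freight 7013.22 + insurance 164.58 + destination terminal 1124.42 + brokerage 514.07 + duty 2146.44 + delivery 1690.17 = 13457.70

Seller's account: CAD 207031.51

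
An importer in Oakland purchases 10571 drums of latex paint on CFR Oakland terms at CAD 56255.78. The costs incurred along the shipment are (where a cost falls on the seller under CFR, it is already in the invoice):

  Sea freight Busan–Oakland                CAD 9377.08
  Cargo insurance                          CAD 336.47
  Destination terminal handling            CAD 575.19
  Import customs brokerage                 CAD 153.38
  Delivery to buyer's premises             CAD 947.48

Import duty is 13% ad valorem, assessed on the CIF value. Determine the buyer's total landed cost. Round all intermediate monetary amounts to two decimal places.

CFR: the seller pays costs through ocean freight to the destination port, but not insurance.
Already in the invoice (seller's account under CFR): freight — exclude.
CIF value = CFR price + insurance = 56255.78 + 336.47 = 56592.25
Import duty = 56592.25 × 13% = 7356.99
Buyer bears: insurance 336.47 + destination terminal 575.19 + brokerage 153.38 + delivery 947.48 + duty 7356.99 = 9369.51
Landed cost = invoice 56255.78 + 9369.51 = 65625.29

Total landed cost: CAD 65625.29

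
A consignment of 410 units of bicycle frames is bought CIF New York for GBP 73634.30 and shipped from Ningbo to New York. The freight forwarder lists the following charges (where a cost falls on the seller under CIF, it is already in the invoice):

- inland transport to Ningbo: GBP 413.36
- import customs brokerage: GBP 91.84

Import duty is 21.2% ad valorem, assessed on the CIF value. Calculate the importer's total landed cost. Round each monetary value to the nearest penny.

CIF: the seller pays costs through ocean freight and marine insurance to the destination port.
Already in the invoice (seller's account under CIF): inland to port — exclude.
The CIF price already equals the CIF value: 73634.30
Import duty = 73634.30 × 21.2% = 15610.47
Buyer bears: brokerage 91.84 + duty 15610.47 = 15702.31
Landed cost = invoice 73634.30 + 15702.31 = 89336.61

Total landed cost: GBP 89336.61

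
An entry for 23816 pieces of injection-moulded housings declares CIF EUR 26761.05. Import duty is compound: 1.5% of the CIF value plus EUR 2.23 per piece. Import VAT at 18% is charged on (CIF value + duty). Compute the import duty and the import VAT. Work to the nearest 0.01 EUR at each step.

Ad valorem component: 26761.05 × 1.5% = 401.42
Specific component: 23816 × 2.23 = 53109.68
Import duty = 401.42 + 53109.68 = 53511.10
VAT base = CIF + duty = 26761.05 + 53511.10 = 80272.15
Import VAT = 80272.15 × 18% = 14448.99

Import duty: EUR 53511.10; import VAT: EUR 14448.99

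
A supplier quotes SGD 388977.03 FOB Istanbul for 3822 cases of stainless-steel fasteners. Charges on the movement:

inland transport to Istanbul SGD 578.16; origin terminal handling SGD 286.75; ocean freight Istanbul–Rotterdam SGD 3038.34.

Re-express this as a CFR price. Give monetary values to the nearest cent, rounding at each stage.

CFR price: SGD 392015.37

Not relevant to the conversion: inland to port, origin terminal — on the seller under both FOB and CFR; already in the FOB price and stays in the CFR price.
From FOB to CFR, the seller additionally bears: freight.
CFR price = 388977.03 + 3038.34 = 392015.37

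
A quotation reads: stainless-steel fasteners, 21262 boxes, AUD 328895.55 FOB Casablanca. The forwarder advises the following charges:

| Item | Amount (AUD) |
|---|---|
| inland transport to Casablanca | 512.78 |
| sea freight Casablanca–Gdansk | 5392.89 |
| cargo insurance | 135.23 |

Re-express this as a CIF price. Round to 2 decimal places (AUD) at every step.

CIF price: AUD 334423.67

Not relevant to the conversion: inland to port — on the seller under both FOB and CIF; already in the FOB price and stays in the CIF price.
From FOB to CIF, the seller additionally bears: freight, insurance.
CIF price = 328895.55 + 5392.89 + 135.23 = 334423.67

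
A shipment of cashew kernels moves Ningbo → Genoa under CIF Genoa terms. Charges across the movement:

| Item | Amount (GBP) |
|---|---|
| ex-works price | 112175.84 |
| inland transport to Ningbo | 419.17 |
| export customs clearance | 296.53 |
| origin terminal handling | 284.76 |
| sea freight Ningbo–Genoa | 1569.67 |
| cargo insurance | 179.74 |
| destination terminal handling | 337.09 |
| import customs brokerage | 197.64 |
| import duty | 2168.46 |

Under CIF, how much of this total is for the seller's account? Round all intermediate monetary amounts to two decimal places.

Seller's account: GBP 114925.71

CIF: the seller pays costs through ocean freight and marine insurance to the destination port.
Seller's account: goods 112175.84 + inland to port 419.17 + export clearance 296.53 + origin terminal 284.76 + freight 1569.67 + insurance 179.74 = 114925.71
Buyer's account: destination terminal 337.09 + brokerage 197.64 + duty 2168.46 = 2703.19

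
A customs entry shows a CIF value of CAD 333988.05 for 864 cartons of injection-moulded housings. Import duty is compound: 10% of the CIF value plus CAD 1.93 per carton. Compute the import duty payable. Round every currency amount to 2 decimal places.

Import duty: CAD 35066.33

Ad valorem component: 333988.05 × 10% = 33398.81
Specific component: 864 × 1.93 = 1667.52
Import duty = 33398.81 + 1667.52 = 35066.33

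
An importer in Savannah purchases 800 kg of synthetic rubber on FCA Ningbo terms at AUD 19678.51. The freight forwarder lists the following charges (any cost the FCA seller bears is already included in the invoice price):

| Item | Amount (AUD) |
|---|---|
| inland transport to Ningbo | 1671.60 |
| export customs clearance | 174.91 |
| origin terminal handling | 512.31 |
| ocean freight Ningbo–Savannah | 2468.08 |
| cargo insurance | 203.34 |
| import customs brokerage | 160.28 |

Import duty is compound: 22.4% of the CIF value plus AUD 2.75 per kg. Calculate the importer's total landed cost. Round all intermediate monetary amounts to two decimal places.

Total landed cost: AUD 30343.66

FCA: the seller delivers export-cleared goods to the carrier; the buyer bears costs from that point.
Already in the invoice (seller's account under FCA): inland to port, export clearance — exclude.
CIF value = FCA price + origin terminal + freight + insurance = 19678.51 + 512.31 + 2468.08 + 203.34 = 22862.24
Ad valorem component: 22862.24 × 22.4% = 5121.14
Specific component: 800 × 2.75 = 2200.00
Import duty = 5121.14 + 2200.00 = 7321.14
Buyer bears: origin terminal 512.31 + freight 2468.08 + insurance 203.34 + brokerage 160.28 + duty 7321.14 = 10665.15
Landed cost = invoice 19678.51 + 10665.15 = 30343.66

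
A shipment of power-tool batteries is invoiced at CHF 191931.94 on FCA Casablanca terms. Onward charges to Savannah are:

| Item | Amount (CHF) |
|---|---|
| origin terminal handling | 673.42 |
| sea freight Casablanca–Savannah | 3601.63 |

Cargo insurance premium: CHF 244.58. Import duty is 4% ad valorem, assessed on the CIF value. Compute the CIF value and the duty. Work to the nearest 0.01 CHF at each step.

CIF = FCA price + pre-shipment costs + freight + insurance
CIF = 191931.94 + 673.42 + 3601.63 + 244.58 = 196451.57
Import duty = 196451.57 × 4% = 7858.06

CIF value: CHF 196451.57; import duty: CHF 7858.06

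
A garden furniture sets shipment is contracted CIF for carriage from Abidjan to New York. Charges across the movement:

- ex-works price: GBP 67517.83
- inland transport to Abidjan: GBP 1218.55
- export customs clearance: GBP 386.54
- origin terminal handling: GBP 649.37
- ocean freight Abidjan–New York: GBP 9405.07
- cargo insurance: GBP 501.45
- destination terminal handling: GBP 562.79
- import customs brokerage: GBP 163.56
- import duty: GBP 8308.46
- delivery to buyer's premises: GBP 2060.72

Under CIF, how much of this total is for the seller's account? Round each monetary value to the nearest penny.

CIF: the seller pays costs through ocean freight and marine insurance to the destination port.
Seller's account: goods 67517.83 + inland to port 1218.55 + export clearance 386.54 + origin terminal 649.37 + freight 9405.07 + insurance 501.45 = 79678.81
Buyer's account: destination terminal 562.79 + brokerage 163.56 + duty 8308.46 + delivery 2060.72 = 11095.53

Seller's account: GBP 79678.81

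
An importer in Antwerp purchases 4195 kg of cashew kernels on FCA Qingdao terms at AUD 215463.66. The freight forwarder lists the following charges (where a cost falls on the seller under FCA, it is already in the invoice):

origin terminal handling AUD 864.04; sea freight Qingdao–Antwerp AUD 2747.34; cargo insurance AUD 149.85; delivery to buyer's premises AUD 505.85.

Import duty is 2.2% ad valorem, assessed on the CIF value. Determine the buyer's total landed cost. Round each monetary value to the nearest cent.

FCA: the seller delivers export-cleared goods to the carrier; the buyer bears costs from that point.
CIF value = FCA price + origin terminal + freight + insurance = 215463.66 + 864.04 + 2747.34 + 149.85 = 219224.89
Import duty = 219224.89 × 2.2% = 4822.95
Buyer bears: origin terminal 864.04 + freight 2747.34 + insurance 149.85 + delivery 505.85 + duty 4822.95 = 9090.03
Landed cost = invoice 215463.66 + 9090.03 = 224553.69

Total landed cost: AUD 224553.69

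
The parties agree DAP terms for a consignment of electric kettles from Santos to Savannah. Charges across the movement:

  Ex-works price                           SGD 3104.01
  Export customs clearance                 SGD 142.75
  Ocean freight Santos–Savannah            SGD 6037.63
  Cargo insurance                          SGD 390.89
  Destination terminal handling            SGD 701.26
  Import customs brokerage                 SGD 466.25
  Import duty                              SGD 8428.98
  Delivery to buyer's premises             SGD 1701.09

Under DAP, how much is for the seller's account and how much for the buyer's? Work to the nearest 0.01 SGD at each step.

DAP: the seller bears all costs to the named destination except import duty and clearance.
Seller's account: goods 3104.01 + export clearance 142.75 + freight 6037.63 + insurance 390.89 + destination terminal 701.26 + delivery 1701.09 = 12077.63
Buyer's account: brokerage 466.25 + duty 8428.98 = 8895.23

Seller: SGD 12077.63; buyer: SGD 8895.23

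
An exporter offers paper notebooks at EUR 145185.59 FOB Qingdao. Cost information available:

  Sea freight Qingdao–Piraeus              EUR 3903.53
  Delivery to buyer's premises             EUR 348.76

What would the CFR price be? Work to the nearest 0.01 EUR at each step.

CFR price: EUR 149089.12

Not relevant to the conversion: delivery — on the buyer under both terms; not part of either seller's price.
From FOB to CFR, the seller additionally bears: freight.
CFR price = 145185.59 + 3903.53 = 149089.12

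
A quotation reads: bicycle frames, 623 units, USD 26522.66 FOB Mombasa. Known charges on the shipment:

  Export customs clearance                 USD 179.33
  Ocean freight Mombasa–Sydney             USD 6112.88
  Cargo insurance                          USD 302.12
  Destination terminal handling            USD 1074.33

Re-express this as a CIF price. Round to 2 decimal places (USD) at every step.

Not relevant to the conversion: export clearance — on the seller under both FOB and CIF; already in the FOB price and stays in the CIF price. destination terminal — on the buyer under both terms; not part of either seller's price.
From FOB to CIF, the seller additionally bears: freight, insurance.
CIF price = 26522.66 + 6112.88 + 302.12 = 32937.66

CIF price: USD 32937.66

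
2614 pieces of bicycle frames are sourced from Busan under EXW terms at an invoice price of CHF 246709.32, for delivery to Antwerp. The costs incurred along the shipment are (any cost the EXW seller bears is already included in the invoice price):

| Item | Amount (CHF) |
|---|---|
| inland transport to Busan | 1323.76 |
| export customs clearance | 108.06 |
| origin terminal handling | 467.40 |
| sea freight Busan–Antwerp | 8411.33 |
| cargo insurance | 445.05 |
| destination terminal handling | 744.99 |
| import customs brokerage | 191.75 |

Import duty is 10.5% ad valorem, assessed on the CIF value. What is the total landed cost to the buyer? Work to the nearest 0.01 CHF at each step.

Total landed cost: CHF 285435.48

EXW: the seller makes goods available at their premises; the buyer bears all onward costs.
CIF value = EXW price + inland to port + export clearance + origin terminal + freight + insurance = 246709.32 + 1323.76 + 108.06 + 467.40 + 8411.33 + 445.05 = 257464.92
Import duty = 257464.92 × 10.5% = 27033.82
Buyer bears: inland to port 1323.76 + export clearance 108.06 + origin terminal 467.40 + freight 8411.33 + insurance 445.05 + destination terminal 744.99 + brokerage 191.75 + duty 27033.82 = 38726.16
Landed cost = invoice 246709.32 + 38726.16 = 285435.48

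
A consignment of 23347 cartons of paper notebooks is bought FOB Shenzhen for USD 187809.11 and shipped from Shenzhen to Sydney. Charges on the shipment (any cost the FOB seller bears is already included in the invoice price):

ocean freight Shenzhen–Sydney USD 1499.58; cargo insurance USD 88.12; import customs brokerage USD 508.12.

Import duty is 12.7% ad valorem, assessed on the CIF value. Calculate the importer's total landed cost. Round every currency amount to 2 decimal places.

Total landed cost: USD 213958.32

FOB: the seller bears costs until goods are on board at the origin port; the buyer bears freight, insurance and all costs thereafter.
CIF value = FOB price + freight + insurance = 187809.11 + 1499.58 + 88.12 = 189396.81
Import duty = 189396.81 × 12.7% = 24053.39
Buyer bears: freight 1499.58 + insurance 88.12 + brokerage 508.12 + duty 24053.39 = 26149.21
Landed cost = invoice 187809.11 + 26149.21 = 213958.32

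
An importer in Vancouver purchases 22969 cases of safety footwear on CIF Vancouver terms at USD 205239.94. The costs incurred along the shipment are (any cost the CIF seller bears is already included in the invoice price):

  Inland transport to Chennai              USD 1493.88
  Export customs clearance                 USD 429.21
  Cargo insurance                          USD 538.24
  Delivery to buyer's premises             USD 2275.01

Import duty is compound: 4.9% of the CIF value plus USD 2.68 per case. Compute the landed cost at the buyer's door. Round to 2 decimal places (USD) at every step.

Total landed cost: USD 279128.63

CIF: the seller pays costs through ocean freight and marine insurance to the destination port.
Already in the invoice (seller's account under CIF): inland to port, export clearance, insurance — exclude.
The CIF price already equals the CIF value: 205239.94
Ad valorem component: 205239.94 × 4.9% = 10056.76
Specific component: 22969 × 2.68 = 61556.92
Import duty = 10056.76 + 61556.92 = 71613.68
Buyer bears: delivery 2275.01 + duty 71613.68 = 73888.69
Landed cost = invoice 205239.94 + 73888.69 = 279128.63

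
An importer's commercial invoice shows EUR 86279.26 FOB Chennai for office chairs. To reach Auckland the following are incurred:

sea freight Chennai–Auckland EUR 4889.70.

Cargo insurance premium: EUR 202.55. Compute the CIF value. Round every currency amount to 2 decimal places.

CIF = FOB price + freight + insurance
CIF = 86279.26 + 4889.70 + 202.55 = 91371.51

CIF value: EUR 91371.51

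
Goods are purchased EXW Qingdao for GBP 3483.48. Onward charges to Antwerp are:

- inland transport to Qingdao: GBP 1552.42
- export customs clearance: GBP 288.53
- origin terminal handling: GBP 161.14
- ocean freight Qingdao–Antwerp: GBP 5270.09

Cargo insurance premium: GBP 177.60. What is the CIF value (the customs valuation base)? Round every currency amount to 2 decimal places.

CIF = EXW price + pre-shipment costs + freight + insurance
CIF = 3483.48 + 1552.42 + 288.53 + 161.14 + 5270.09 + 177.60 = 10933.26

CIF value: GBP 10933.26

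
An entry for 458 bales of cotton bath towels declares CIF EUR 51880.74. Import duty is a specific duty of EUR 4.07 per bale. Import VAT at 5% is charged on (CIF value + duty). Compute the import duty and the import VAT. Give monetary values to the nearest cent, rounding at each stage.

Import duty: EUR 1864.06; import VAT: EUR 2687.24

Import duty = 458 × 4.07 = 1864.06
VAT base = CIF + duty = 51880.74 + 1864.06 = 53744.80
Import VAT = 53744.80 × 5% = 2687.24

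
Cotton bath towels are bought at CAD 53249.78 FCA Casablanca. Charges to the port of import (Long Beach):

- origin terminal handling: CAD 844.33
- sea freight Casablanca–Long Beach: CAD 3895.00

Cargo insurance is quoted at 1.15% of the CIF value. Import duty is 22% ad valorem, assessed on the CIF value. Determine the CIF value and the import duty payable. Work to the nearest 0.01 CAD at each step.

CIF value: CAD 58663.74; import duty: CAD 12906.02

Let C be the CIF value. C = FCA price + pre-shipment costs + freight + 1.15% × C
C − 1.15% × C = 53249.78 + 844.33 + 3895.00
0.9885 × C = 57989.11
C = 57989.11 / 0.9885 = 58663.74
Insurance premium = 1.15% × 58663.74 = 674.63
Import duty = 58663.74 × 22% = 12906.02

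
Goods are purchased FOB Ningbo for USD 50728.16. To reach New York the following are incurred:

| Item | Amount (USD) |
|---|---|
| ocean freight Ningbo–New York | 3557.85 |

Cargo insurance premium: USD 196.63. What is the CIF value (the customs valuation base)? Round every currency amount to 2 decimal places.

CIF = FOB price + freight + insurance
CIF = 50728.16 + 3557.85 + 196.63 = 54482.64

CIF value: USD 54482.64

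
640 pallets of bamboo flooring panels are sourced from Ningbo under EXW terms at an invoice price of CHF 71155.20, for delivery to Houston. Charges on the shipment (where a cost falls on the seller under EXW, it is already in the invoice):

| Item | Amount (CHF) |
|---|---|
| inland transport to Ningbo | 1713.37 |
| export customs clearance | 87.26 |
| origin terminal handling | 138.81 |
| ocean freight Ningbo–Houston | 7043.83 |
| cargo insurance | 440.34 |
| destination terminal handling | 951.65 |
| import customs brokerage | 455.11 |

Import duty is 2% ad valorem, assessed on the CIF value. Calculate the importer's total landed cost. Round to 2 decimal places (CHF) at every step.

Total landed cost: CHF 83597.15

EXW: the seller makes goods available at their premises; the buyer bears all onward costs.
CIF value = EXW price + inland to port + export clearance + origin terminal + freight + insurance = 71155.20 + 1713.37 + 87.26 + 138.81 + 7043.83 + 440.34 = 80578.81
Import duty = 80578.81 × 2% = 1611.58
Buyer bears: inland to port 1713.37 + export clearance 87.26 + origin terminal 138.81 + freight 7043.83 + insurance 440.34 + destination terminal 951.65 + brokerage 455.11 + duty 1611.58 = 12441.95
Landed cost = invoice 71155.20 + 12441.95 = 83597.15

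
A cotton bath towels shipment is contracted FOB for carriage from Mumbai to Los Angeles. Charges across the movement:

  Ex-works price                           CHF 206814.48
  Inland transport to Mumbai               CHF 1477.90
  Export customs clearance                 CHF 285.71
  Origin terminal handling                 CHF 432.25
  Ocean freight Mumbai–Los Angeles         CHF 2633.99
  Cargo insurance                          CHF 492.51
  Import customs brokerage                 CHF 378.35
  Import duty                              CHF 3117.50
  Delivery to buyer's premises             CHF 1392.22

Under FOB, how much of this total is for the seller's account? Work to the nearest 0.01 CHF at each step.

Seller's account: CHF 209010.34

FOB: the seller bears costs until goods are on board at the origin port; the buyer bears freight, insurance and all costs thereafter.
Seller's account: goods 206814.48 + inland to port 1477.90 + export clearance 285.71 + origin terminal 432.25 = 209010.34
Buyer's account: freight 2633.99 + insurance 492.51 + brokerage 378.35 + duty 3117.50 + delivery 1392.22 = 8014.57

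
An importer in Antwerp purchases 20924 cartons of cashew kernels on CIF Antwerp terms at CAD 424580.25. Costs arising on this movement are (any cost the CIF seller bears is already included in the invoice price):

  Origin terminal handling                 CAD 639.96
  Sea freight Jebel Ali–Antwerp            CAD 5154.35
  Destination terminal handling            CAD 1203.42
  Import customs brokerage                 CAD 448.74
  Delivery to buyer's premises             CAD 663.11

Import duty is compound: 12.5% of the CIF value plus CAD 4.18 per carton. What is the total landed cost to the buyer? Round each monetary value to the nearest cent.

Total landed cost: CAD 567430.37

CIF: the seller pays costs through ocean freight and marine insurance to the destination port.
Already in the invoice (seller's account under CIF): origin terminal, freight — exclude.
The CIF price already equals the CIF value: 424580.25
Ad valorem component: 424580.25 × 12.5% = 53072.53
Specific component: 20924 × 4.18 = 87462.32
Import duty = 53072.53 + 87462.32 = 140534.85
Buyer bears: destination terminal 1203.42 + brokerage 448.74 + delivery 663.11 + duty 140534.85 = 142850.12
Landed cost = invoice 424580.25 + 142850.12 = 567430.37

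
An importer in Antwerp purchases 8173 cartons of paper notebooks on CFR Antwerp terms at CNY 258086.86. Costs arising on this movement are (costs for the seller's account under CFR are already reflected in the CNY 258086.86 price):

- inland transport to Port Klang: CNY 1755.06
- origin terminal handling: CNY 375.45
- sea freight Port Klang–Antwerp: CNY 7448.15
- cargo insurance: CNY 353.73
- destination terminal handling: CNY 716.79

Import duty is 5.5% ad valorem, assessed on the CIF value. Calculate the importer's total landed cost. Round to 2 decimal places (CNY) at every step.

CFR: the seller pays costs through ocean freight to the destination port, but not insurance.
Already in the invoice (seller's account under CFR): inland to port, origin terminal, freight — exclude.
CIF value = CFR price + insurance = 258086.86 + 353.73 = 258440.59
Import duty = 258440.59 × 5.5% = 14214.23
Buyer bears: insurance 353.73 + destination terminal 716.79 + duty 14214.23 = 15284.75
Landed cost = invoice 258086.86 + 15284.75 = 273371.61

Total landed cost: CNY 273371.61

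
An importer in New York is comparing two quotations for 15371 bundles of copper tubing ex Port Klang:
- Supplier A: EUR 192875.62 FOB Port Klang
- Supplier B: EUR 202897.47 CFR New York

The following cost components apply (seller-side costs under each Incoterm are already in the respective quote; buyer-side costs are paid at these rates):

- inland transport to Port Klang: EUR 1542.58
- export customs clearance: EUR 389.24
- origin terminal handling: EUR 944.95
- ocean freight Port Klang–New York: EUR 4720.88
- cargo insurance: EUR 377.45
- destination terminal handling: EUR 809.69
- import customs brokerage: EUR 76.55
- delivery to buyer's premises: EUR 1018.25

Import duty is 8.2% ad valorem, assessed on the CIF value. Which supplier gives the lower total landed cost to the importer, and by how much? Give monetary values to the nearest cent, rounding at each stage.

Supplier A is cheaper by EUR 5735.65

Supplier A (FOB):
CIF value = FOB price + freight + insurance = 192875.62 + 4720.88 + 377.45 = 197973.95
Import duty = 197973.95 × 8.2% = 16233.86
Buyer bears (A): 4720.88 + 377.45 + 809.69 + 76.55 + 1018.25 = 7002.82
Landed cost (A) = invoice 192875.62 + 7002.82 + duty 16233.86 = 216112.30
Supplier B (CFR):
CIF value = CFR price + insurance = 202897.47 + 377.45 = 203274.92
Import duty = 203274.92 × 8.2% = 16668.54
Buyer bears (B): 377.45 + 809.69 + 76.55 + 1018.25 = 2281.94
Landed cost (B) = invoice 202897.47 + 2281.94 + duty 16668.54 = 221847.95
Difference = |216112.30 − 221847.95| = 5735.65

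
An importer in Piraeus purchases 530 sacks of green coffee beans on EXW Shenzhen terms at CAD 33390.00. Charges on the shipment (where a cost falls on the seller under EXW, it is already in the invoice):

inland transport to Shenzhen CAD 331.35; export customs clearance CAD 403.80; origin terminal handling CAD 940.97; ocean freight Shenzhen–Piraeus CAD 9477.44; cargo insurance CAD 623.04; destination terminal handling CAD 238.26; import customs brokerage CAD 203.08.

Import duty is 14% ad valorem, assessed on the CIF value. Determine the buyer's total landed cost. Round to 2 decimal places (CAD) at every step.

EXW: the seller makes goods available at their premises; the buyer bears all onward costs.
CIF value = EXW price + inland to port + export clearance + origin terminal + freight + insurance = 33390.00 + 331.35 + 403.80 + 940.97 + 9477.44 + 623.04 = 45166.60
Import duty = 45166.60 × 14% = 6323.32
Buyer bears: inland to port 331.35 + export clearance 403.80 + origin terminal 940.97 + freight 9477.44 + insurance 623.04 + destination terminal 238.26 + brokerage 203.08 + duty 6323.32 = 18541.26
Landed cost = invoice 33390.00 + 18541.26 = 51931.26

Total landed cost: CAD 51931.26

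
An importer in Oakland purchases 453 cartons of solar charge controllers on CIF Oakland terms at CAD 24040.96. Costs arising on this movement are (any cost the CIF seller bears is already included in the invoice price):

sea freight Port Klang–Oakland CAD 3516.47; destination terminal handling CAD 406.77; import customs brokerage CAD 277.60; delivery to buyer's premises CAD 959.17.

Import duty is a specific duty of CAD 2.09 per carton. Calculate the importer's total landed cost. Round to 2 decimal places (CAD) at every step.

CIF: the seller pays costs through ocean freight and marine insurance to the destination port.
Already in the invoice (seller's account under CIF): freight — exclude.
The CIF price already equals the CIF value: 24040.96
Import duty = 453 × 2.09 = 946.77
Buyer bears: destination terminal 406.77 + brokerage 277.60 + delivery 959.17 + duty 946.77 = 2590.31
Landed cost = invoice 24040.96 + 2590.31 = 26631.27

Total landed cost: CAD 26631.27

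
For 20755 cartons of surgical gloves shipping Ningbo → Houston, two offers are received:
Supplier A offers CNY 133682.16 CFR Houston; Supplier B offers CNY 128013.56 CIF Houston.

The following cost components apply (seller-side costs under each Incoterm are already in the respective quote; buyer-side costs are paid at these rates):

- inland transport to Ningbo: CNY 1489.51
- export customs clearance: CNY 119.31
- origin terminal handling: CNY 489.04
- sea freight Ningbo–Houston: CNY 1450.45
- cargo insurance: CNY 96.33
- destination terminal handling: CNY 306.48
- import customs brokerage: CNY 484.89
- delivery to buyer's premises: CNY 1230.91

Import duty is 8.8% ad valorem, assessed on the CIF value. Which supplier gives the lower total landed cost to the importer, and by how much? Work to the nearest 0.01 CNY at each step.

Supplier A (CFR):
CIF value = CFR price + insurance = 133682.16 + 96.33 = 133778.49
Import duty = 133778.49 × 8.8% = 11772.51
Buyer bears (A): 96.33 + 306.48 + 484.89 + 1230.91 = 2118.61
Landed cost (A) = invoice 133682.16 + 2118.61 + duty 11772.51 = 147573.28
Supplier B (CIF):
The CIF price already equals the CIF value: 128013.56
Import duty = 128013.56 × 8.8% = 11265.19
Buyer bears (B): 306.48 + 484.89 + 1230.91 = 2022.28
Landed cost (B) = invoice 128013.56 + 2022.28 + duty 11265.19 = 141301.03
Difference = |147573.28 − 141301.03| = 6272.25

Supplier B is cheaper by CNY 6272.25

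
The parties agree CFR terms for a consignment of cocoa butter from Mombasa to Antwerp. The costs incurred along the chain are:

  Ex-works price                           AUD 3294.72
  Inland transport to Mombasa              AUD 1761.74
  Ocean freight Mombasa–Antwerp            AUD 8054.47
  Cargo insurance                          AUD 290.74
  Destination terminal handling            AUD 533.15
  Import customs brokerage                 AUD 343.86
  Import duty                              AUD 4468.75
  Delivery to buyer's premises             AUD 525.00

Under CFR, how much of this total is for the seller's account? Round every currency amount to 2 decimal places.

Seller's account: AUD 13110.93

CFR: the seller pays costs through ocean freight to the destination port, but not insurance.
Seller's account: goods 3294.72 + inland to port 1761.74 + freight 8054.47 = 13110.93
Buyer's account: insurance 290.74 + destination terminal 533.15 + brokerage 343.86 + duty 4468.75 + delivery 525.00 = 6161.50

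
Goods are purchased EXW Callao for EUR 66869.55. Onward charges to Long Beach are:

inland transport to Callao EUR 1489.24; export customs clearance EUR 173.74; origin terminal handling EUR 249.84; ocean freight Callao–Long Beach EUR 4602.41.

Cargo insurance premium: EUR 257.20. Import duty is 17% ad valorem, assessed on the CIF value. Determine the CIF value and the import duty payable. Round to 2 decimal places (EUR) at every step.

CIF value: EUR 73641.98; import duty: EUR 12519.14

CIF = EXW price + pre-shipment costs + freight + insurance
CIF = 66869.55 + 1489.24 + 173.74 + 249.84 + 4602.41 + 257.20 = 73641.98
Import duty = 73641.98 × 17% = 12519.14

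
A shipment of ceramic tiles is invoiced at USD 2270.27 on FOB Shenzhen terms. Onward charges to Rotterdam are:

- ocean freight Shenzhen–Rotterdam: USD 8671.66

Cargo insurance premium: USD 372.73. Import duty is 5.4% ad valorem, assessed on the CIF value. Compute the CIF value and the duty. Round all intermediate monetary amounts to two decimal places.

CIF value: USD 11314.66; import duty: USD 610.99

CIF = FOB price + freight + insurance
CIF = 2270.27 + 8671.66 + 372.73 = 11314.66
Import duty = 11314.66 × 5.4% = 610.99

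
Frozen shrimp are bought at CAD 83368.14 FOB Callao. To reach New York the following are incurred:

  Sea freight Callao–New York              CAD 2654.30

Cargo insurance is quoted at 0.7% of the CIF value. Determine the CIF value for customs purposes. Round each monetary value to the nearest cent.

CIF value: CAD 86628.84

Let C be the CIF value. C = FOB price + freight + 0.7% × C
C − 0.7% × C = 83368.14 + 2654.30
0.993 × C = 86022.44
C = 86022.44 / 0.993 = 86628.84
Insurance premium = 0.7% × 86628.84 = 606.40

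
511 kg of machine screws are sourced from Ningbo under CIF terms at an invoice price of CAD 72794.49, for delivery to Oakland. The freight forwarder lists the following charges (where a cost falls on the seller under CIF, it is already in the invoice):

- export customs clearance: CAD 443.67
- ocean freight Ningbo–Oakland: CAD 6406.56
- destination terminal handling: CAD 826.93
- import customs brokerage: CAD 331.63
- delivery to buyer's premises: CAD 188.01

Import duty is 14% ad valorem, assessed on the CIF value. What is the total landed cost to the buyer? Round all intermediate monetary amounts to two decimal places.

Total landed cost: CAD 84332.29

CIF: the seller pays costs through ocean freight and marine insurance to the destination port.
Already in the invoice (seller's account under CIF): export clearance, freight — exclude.
The CIF price already equals the CIF value: 72794.49
Import duty = 72794.49 × 14% = 10191.23
Buyer bears: destination terminal 826.93 + brokerage 331.63 + delivery 188.01 + duty 10191.23 = 11537.80
Landed cost = invoice 72794.49 + 11537.80 = 84332.29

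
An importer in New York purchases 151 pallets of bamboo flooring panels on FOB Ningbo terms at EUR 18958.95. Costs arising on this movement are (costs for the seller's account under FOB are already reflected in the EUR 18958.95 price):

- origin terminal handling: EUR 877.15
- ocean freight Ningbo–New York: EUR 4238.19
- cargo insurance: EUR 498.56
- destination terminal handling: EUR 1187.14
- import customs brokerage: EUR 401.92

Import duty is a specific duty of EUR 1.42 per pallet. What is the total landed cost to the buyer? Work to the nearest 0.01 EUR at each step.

Total landed cost: EUR 25499.18

FOB: the seller bears costs until goods are on board at the origin port; the buyer bears freight, insurance and all costs thereafter.
Already in the invoice (seller's account under FOB): origin terminal — exclude.
CIF value = FOB price + freight + insurance = 18958.95 + 4238.19 + 498.56 = 23695.70
Import duty = 151 × 1.42 = 214.42
Buyer bears: freight 4238.19 + insurance 498.56 + destination terminal 1187.14 + brokerage 401.92 + duty 214.42 = 6540.23
Landed cost = invoice 18958.95 + 6540.23 = 25499.18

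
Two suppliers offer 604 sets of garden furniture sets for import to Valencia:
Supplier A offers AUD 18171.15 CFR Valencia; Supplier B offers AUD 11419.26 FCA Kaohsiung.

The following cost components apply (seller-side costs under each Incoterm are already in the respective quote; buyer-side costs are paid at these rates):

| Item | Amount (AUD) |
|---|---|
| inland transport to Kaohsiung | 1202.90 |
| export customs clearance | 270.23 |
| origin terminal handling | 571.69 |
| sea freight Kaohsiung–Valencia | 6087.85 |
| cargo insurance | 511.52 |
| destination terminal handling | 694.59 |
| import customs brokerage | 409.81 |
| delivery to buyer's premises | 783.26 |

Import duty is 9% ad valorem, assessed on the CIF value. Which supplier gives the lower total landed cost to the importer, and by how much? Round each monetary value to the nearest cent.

Supplier A (CFR):
CIF value = CFR price + insurance = 18171.15 + 511.52 = 18682.67
Import duty = 18682.67 × 9% = 1681.44
Buyer bears (A): 511.52 + 694.59 + 409.81 + 783.26 = 2399.18
Landed cost (A) = invoice 18171.15 + 2399.18 + duty 1681.44 = 22251.77
Supplier B (FCA):
CIF value = FCA price + origin terminal + freight + insurance = 11419.26 + 571.69 + 6087.85 + 511.52 = 18590.32
Import duty = 18590.32 × 9% = 1673.13
Buyer bears (B): 571.69 + 6087.85 + 511.52 + 694.59 + 409.81 + 783.26 = 9058.72
Landed cost (B) = invoice 11419.26 + 9058.72 + duty 1673.13 = 22151.11
Difference = |22251.77 − 22151.11| = 100.66

Supplier B is cheaper by AUD 100.66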